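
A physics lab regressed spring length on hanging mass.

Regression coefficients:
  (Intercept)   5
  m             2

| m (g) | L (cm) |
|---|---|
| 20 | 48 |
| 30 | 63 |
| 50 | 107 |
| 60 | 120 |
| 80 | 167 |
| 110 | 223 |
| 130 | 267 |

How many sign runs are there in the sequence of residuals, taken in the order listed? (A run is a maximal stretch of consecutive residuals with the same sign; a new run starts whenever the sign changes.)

m=20: L̂ = 5 + 2·20 = 45; r = 48 − 45 = 3
m=30: L̂ = 5 + 2·30 = 65; r = 63 − 65 = -2
m=50: L̂ = 5 + 2·50 = 105; r = 107 − 105 = 2
m=60: L̂ = 5 + 2·60 = 125; r = 120 − 125 = -5
m=80: L̂ = 5 + 2·80 = 165; r = 167 − 165 = 2
m=110: L̂ = 5 + 2·110 = 225; r = 223 − 225 = -2
m=130: L̂ = 5 + 2·130 = 265; r = 267 − 265 = 2
Signs: + − + − + − +
Runs: +×1, −×1, +×1, −×1, +×1, −×1, +×1 → 7

7 runs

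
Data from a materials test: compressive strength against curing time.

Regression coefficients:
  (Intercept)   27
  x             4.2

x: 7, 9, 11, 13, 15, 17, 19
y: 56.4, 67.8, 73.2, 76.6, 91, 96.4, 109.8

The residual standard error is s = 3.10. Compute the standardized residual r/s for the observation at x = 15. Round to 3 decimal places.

ŷ = 27 + 4.2·15 = 90
r = 91 − 90 = 1
r/s = 1 / 3.10 = 0.323

0.323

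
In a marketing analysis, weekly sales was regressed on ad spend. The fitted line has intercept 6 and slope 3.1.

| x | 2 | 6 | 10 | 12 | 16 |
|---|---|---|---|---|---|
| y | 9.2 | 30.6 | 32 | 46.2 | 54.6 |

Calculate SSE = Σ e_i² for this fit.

x=2: ŷ = 6 + 3.1·2 = 12.2; e = 9.2 − 12.2 = -3
x=6: ŷ = 6 + 3.1·6 = 24.6; e = 30.6 − 24.6 = 6
x=10: ŷ = 6 + 3.1·10 = 37; e = 32 − 37 = -5
x=12: ŷ = 6 + 3.1·12 = 43.2; e = 46.2 − 43.2 = 3
x=16: ŷ = 6 + 3.1·16 = 55.6; e = 54.6 − 55.6 = -1
SSE = 9 + 36 + 25 + 9 + 1 = 80

SSE = 80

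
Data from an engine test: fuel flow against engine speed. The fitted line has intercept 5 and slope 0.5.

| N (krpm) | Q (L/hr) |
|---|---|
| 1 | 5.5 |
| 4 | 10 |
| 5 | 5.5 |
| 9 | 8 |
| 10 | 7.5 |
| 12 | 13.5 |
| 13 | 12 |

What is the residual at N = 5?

r = -2

Q̂ = 5 + 0.5·5 = 7.5
r = 5.5 − 7.5 = -2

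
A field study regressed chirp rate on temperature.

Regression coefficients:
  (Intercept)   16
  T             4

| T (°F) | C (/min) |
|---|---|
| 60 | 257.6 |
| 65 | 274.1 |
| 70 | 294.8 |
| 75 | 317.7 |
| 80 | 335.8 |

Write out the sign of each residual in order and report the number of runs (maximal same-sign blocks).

4 runs

T=60: ŷ = 16 + 4·60 = 256; e = 257.6 − 256 = 1.6
T=65: ŷ = 16 + 4·65 = 276; e = 274.1 − 276 = -1.9
T=70: ŷ = 16 + 4·70 = 296; e = 294.8 − 296 = -1.2
T=75: ŷ = 16 + 4·75 = 316; e = 317.7 − 316 = 1.7
T=80: ŷ = 16 + 4·80 = 336; e = 335.8 − 336 = -0.2
Signs: + − − + −
Runs: +×1, −×2, +×1, −×1 → 4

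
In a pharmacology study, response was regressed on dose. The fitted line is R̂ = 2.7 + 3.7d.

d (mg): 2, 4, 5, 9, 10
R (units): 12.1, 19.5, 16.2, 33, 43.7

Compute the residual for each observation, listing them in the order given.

2, 2, -5, -3, 4

d=2: R̂ = 2.7 + 3.7·2 = 10.1; e = 12.1 − 10.1 = 2
d=4: R̂ = 2.7 + 3.7·4 = 17.5; e = 19.5 − 17.5 = 2
d=5: R̂ = 2.7 + 3.7·5 = 21.2; e = 16.2 − 21.2 = -5
d=9: R̂ = 2.7 + 3.7·9 = 36; e = 33 − 36 = -3
d=10: R̂ = 2.7 + 3.7·10 = 39.7; e = 43.7 − 39.7 = 4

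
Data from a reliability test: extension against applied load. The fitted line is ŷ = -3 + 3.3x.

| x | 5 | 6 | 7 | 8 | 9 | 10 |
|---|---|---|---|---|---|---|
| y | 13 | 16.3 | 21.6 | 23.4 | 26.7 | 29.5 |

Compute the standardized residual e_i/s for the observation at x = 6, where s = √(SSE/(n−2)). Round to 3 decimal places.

x=5: ŷ = -3 + 3.3·5 = 13.5; e = 13 − 13.5 = -0.5
x=6: ŷ = -3 + 3.3·6 = 16.8; e = 16.3 − 16.8 = -0.5
x=7: ŷ = -3 + 3.3·7 = 20.1; e = 21.6 − 20.1 = 1.5
x=8: ŷ = -3 + 3.3·8 = 23.4; e = 23.4 − 23.4 = 0
x=9: ŷ = -3 + 3.3·9 = 26.7; e = 26.7 − 26.7 = 0
x=10: ŷ = -3 + 3.3·10 = 30; e = 29.5 − 30 = -0.5
SSE = 0.25 + 0.25 + 2.25 + 0 + 0 + 0.25 = 3
s = √(3/4) = 0.866025
e/s = -0.5 / 0.866025 = -0.577

-0.577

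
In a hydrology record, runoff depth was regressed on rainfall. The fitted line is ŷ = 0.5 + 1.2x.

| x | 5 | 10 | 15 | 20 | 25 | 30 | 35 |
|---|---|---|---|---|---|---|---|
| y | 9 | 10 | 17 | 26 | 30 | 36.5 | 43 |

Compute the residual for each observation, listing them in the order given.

2.5, -2.5, -1.5, 1.5, -0.5, 0, 0.5

x=5: ŷ = 0.5 + 1.2·5 = 6.5; e = 9 − 6.5 = 2.5
x=10: ŷ = 0.5 + 1.2·10 = 12.5; e = 10 − 12.5 = -2.5
x=15: ŷ = 0.5 + 1.2·15 = 18.5; e = 17 − 18.5 = -1.5
x=20: ŷ = 0.5 + 1.2·20 = 24.5; e = 26 − 24.5 = 1.5
x=25: ŷ = 0.5 + 1.2·25 = 30.5; e = 30 − 30.5 = -0.5
x=30: ŷ = 0.5 + 1.2·30 = 36.5; e = 36.5 − 36.5 = 0
x=35: ŷ = 0.5 + 1.2·35 = 42.5; e = 43 − 42.5 = 0.5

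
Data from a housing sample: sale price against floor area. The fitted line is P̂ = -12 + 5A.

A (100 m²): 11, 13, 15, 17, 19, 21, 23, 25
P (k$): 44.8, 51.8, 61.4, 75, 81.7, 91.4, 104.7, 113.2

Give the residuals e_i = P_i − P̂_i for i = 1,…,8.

A=11: P̂ = -12 + 5·11 = 43; e = 44.8 − 43 = 1.8
A=13: P̂ = -12 + 5·13 = 53; e = 51.8 − 53 = -1.2
A=15: P̂ = -12 + 5·15 = 63; e = 61.4 − 63 = -1.6
A=17: P̂ = -12 + 5·17 = 73; e = 75 − 73 = 2
A=19: P̂ = -12 + 5·19 = 83; e = 81.7 − 83 = -1.3
A=21: P̂ = -12 + 5·21 = 93; e = 91.4 − 93 = -1.6
A=23: P̂ = -12 + 5·23 = 103; e = 104.7 − 103 = 1.7
A=25: P̂ = -12 + 5·25 = 113; e = 113.2 − 113 = 0.2

1.8, -1.2, -1.6, 2, -1.3, -1.6, 1.7, 0.2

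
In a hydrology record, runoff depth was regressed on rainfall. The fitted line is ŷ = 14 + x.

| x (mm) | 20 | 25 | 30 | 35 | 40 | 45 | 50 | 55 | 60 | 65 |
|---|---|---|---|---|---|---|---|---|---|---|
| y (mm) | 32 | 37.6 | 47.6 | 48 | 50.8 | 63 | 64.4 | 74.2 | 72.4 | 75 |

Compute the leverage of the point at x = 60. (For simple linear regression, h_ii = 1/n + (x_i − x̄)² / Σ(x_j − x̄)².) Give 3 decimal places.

h = 0.248

x̄ = (20 + 25 + 30 + 35 + 40 + 45 + 50 + 55 + 60 + 65)/10 = 42.5
Σ(x − x̄)² = 506.25 + 306.25 + 156.25 + 56.25 + 6.25 + 6.25 + 56.25 + 156.25 + 306.25 + 506.25 = 2062.5
h = 1/10 + (17.5)²/2062.5 = 0.1 + 0.148485 = 0.248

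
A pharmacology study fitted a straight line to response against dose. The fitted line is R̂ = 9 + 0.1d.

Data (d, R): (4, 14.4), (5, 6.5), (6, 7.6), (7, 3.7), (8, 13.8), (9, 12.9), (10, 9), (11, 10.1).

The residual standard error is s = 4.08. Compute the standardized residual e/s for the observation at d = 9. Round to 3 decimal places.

R̂ = 9 + 0.1·9 = 9.9
e = 12.9 − 9.9 = 3
e/s = 3 / 4.08 = 0.735

0.735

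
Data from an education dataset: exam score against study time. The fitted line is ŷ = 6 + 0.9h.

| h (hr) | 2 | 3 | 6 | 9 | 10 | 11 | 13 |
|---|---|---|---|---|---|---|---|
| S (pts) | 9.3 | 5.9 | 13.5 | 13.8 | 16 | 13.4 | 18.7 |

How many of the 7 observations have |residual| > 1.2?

4

h=2: ŷ = 6 + 0.9·2 = 7.8; r = 9.3 − 7.8 = 1.5
h=3: ŷ = 6 + 0.9·3 = 8.7; r = 5.9 − 8.7 = -2.8
h=6: ŷ = 6 + 0.9·6 = 11.4; r = 13.5 − 11.4 = 2.1
h=9: ŷ = 6 + 0.9·9 = 14.1; r = 13.8 − 14.1 = -0.3
h=10: ŷ = 6 + 0.9·10 = 15; r = 16 − 15 = 1
h=11: ŷ = 6 + 0.9·11 = 15.9; r = 13.4 − 15.9 = -2.5
h=13: ŷ = 6 + 0.9·13 = 17.7; r = 18.7 − 17.7 = 1
|r| > 1.2: h=2 (|r|=1.5), h=3 (|r|=2.8), h=6 (|r|=2.1), h=11 (|r|=2.5) → 4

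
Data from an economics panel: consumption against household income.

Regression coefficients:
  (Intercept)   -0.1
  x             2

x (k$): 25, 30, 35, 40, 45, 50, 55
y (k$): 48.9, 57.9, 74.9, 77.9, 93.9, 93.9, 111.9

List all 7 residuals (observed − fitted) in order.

x=25: ŷ = -0.1 + 2·25 = 49.9; r = 48.9 − 49.9 = -1
x=30: ŷ = -0.1 + 2·30 = 59.9; r = 57.9 − 59.9 = -2
x=35: ŷ = -0.1 + 2·35 = 69.9; r = 74.9 − 69.9 = 5
x=40: ŷ = -0.1 + 2·40 = 79.9; r = 77.9 − 79.9 = -2
x=45: ŷ = -0.1 + 2·45 = 89.9; r = 93.9 − 89.9 = 4
x=50: ŷ = -0.1 + 2·50 = 99.9; r = 93.9 − 99.9 = -6
x=55: ŷ = -0.1 + 2·55 = 109.9; r = 111.9 − 109.9 = 2

-1, -2, 5, -2, 4, -6, 2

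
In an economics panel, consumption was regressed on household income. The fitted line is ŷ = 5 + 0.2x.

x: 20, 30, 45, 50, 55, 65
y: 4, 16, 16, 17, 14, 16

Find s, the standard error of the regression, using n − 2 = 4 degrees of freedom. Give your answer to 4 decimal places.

s = 4.0620

x=20: ŷ = 5 + 0.2·20 = 9; r = 4 − 9 = -5
x=30: ŷ = 5 + 0.2·30 = 11; r = 16 − 11 = 5
x=45: ŷ = 5 + 0.2·45 = 14; r = 16 − 14 = 2
x=50: ŷ = 5 + 0.2·50 = 15; r = 17 − 15 = 2
x=55: ŷ = 5 + 0.2·55 = 16; r = 14 − 16 = -2
x=65: ŷ = 5 + 0.2·65 = 18; r = 16 − 18 = -2
SSE = 25 + 25 + 4 + 4 + 4 + 4 = 66
s = √(66/4) = √16.5 ≈ 4.0620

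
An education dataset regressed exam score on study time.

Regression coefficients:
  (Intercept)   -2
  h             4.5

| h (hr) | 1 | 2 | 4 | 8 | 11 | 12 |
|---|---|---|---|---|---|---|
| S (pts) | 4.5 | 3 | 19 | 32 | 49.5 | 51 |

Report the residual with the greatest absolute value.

r = -4

h=1: ŷ = -2 + 4.5·1 = 2.5; r = 4.5 − 2.5 = 2
h=2: ŷ = -2 + 4.5·2 = 7; r = 3 − 7 = -4
h=4: ŷ = -2 + 4.5·4 = 16; r = 19 − 16 = 3
h=8: ŷ = -2 + 4.5·8 = 34; r = 32 − 34 = -2
h=11: ŷ = -2 + 4.5·11 = 47.5; r = 49.5 − 47.5 = 2
h=12: ŷ = -2 + 4.5·12 = 52; r = 51 − 52 = -1
Largest |r| is 4 at h = 2, residual -4.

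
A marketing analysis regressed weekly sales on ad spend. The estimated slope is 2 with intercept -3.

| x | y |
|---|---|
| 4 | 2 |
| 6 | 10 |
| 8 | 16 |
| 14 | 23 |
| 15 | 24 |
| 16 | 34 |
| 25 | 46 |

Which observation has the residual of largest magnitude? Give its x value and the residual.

x = 16, e = 5

x=4: ŷ = -3 + 2·4 = 5; e = 2 − 5 = -3
x=6: ŷ = -3 + 2·6 = 9; e = 10 − 9 = 1
x=8: ŷ = -3 + 2·8 = 13; e = 16 − 13 = 3
x=14: ŷ = -3 + 2·14 = 25; e = 23 − 25 = -2
x=15: ŷ = -3 + 2·15 = 27; e = 24 − 27 = -3
x=16: ŷ = -3 + 2·16 = 29; e = 34 − 29 = 5
x=25: ŷ = -3 + 2·25 = 47; e = 46 − 47 = -1
Largest |e| is 5 at x = 16, residual 5.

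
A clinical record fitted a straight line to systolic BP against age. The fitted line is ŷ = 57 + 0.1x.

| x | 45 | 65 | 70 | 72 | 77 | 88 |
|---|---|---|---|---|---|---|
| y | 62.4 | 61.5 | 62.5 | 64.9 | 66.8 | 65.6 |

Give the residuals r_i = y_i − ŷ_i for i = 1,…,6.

x=45: ŷ = 57 + 0.1·45 = 61.5; r = 62.4 − 61.5 = 0.9
x=65: ŷ = 57 + 0.1·65 = 63.5; r = 61.5 − 63.5 = -2
x=70: ŷ = 57 + 0.1·70 = 64; r = 62.5 − 64 = -1.5
x=72: ŷ = 57 + 0.1·72 = 64.2; r = 64.9 − 64.2 = 0.7
x=77: ŷ = 57 + 0.1·77 = 64.7; r = 66.8 − 64.7 = 2.1
x=88: ŷ = 57 + 0.1·88 = 65.8; r = 65.6 − 65.8 = -0.2

0.9, -2, -1.5, 0.7, 2.1, -0.2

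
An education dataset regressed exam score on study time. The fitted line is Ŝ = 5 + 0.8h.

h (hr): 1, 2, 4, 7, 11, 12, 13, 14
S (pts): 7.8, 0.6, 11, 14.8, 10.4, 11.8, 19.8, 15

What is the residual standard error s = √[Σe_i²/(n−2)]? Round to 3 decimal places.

h=1: Ŝ = 5 + 0.8·1 = 5.8; e = 7.8 − 5.8 = 2
h=2: Ŝ = 5 + 0.8·2 = 6.6; e = 0.6 − 6.6 = -6
h=4: Ŝ = 5 + 0.8·4 = 8.2; e = 11 − 8.2 = 2.8
h=7: Ŝ = 5 + 0.8·7 = 10.6; e = 14.8 − 10.6 = 4.2
h=11: Ŝ = 5 + 0.8·11 = 13.8; e = 10.4 − 13.8 = -3.4
h=12: Ŝ = 5 + 0.8·12 = 14.6; e = 11.8 − 14.6 = -2.8
h=13: Ŝ = 5 + 0.8·13 = 15.4; e = 19.8 − 15.4 = 4.4
h=14: Ŝ = 5 + 0.8·14 = 16.2; e = 15 − 16.2 = -1.2
SSE = 4 + 36 + 7.84 + 17.64 + 11.56 + 7.84 + 19.36 + 1.44 = 105.68
s = √(105.68/6) = √17.6133 ≈ 4.197

s = 4.197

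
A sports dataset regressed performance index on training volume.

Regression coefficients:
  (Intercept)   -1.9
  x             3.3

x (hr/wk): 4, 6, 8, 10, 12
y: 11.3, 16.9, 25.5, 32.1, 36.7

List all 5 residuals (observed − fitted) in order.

x=4: ŷ = -1.9 + 3.3·4 = 11.3; r = 11.3 − 11.3 = 0
x=6: ŷ = -1.9 + 3.3·6 = 17.9; r = 16.9 − 17.9 = -1
x=8: ŷ = -1.9 + 3.3·8 = 24.5; r = 25.5 − 24.5 = 1
x=10: ŷ = -1.9 + 3.3·10 = 31.1; r = 32.1 − 31.1 = 1
x=12: ŷ = -1.9 + 3.3·12 = 37.7; r = 36.7 − 37.7 = -1

0, -1, 1, 1, -1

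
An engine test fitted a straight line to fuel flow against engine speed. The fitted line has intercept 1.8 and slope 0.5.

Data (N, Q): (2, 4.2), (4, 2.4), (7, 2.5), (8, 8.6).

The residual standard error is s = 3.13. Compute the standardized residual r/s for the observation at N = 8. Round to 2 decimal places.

0.89

ŷ = 1.8 + 0.5·8 = 5.8
r = 8.6 − 5.8 = 2.8
r/s = 2.8 / 3.13 = 0.89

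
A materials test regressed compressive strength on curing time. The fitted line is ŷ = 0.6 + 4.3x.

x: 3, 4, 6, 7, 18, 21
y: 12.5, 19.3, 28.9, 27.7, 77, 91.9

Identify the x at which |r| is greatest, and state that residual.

x = 7, r = -3

x=3: ŷ = 0.6 + 4.3·3 = 13.5; r = 12.5 − 13.5 = -1
x=4: ŷ = 0.6 + 4.3·4 = 17.8; r = 19.3 − 17.8 = 1.5
x=6: ŷ = 0.6 + 4.3·6 = 26.4; r = 28.9 − 26.4 = 2.5
x=7: ŷ = 0.6 + 4.3·7 = 30.7; r = 27.7 − 30.7 = -3
x=18: ŷ = 0.6 + 4.3·18 = 78; r = 77 − 78 = -1
x=21: ŷ = 0.6 + 4.3·21 = 90.9; r = 91.9 − 90.9 = 1
Largest |r| is 3 at x = 7, residual -3.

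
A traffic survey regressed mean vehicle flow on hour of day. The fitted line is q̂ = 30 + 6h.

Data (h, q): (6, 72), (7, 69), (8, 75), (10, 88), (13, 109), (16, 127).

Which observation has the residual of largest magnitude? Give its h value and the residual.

h=6: q̂ = 30 + 6·6 = 66; e = 72 − 66 = 6
h=7: q̂ = 30 + 6·7 = 72; e = 69 − 72 = -3
h=8: q̂ = 30 + 6·8 = 78; e = 75 − 78 = -3
h=10: q̂ = 30 + 6·10 = 90; e = 88 − 90 = -2
h=13: q̂ = 30 + 6·13 = 108; e = 109 − 108 = 1
h=16: q̂ = 30 + 6·16 = 126; e = 127 − 126 = 1
Largest |e| is 6 at h = 6, residual 6.

h = 6, e = 6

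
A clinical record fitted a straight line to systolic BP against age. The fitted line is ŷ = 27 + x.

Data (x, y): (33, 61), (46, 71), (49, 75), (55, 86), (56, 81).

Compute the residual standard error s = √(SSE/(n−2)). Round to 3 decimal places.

s = 2.944

x=33: ŷ = 27 + 33 = 60; r = 61 − 60 = 1
x=46: ŷ = 27 + 46 = 73; r = 71 − 73 = -2
x=49: ŷ = 27 + 49 = 76; r = 75 − 76 = -1
x=55: ŷ = 27 + 55 = 82; r = 86 − 82 = 4
x=56: ŷ = 27 + 56 = 83; r = 81 − 83 = -2
SSE = 1 + 4 + 1 + 16 + 4 = 26
s = √(26/3) = √8.66667 ≈ 2.944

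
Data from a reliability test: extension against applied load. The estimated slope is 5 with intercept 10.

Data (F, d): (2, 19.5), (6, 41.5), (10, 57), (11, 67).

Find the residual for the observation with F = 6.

r = 1.5

ŷ = 10 + 5·6 = 40
r = 41.5 − 40 = 1.5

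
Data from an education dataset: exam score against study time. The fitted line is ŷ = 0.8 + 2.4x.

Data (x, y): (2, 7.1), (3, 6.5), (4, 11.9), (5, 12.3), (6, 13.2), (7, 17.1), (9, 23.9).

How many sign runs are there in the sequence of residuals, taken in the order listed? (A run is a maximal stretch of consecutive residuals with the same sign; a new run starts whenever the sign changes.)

x=2: ŷ = 0.8 + 2.4·2 = 5.6; r = 7.1 − 5.6 = 1.5
x=3: ŷ = 0.8 + 2.4·3 = 8; r = 6.5 − 8 = -1.5
x=4: ŷ = 0.8 + 2.4·4 = 10.4; r = 11.9 − 10.4 = 1.5
x=5: ŷ = 0.8 + 2.4·5 = 12.8; r = 12.3 − 12.8 = -0.5
x=6: ŷ = 0.8 + 2.4·6 = 15.2; r = 13.2 − 15.2 = -2
x=7: ŷ = 0.8 + 2.4·7 = 17.6; r = 17.1 − 17.6 = -0.5
x=9: ŷ = 0.8 + 2.4·9 = 22.4; r = 23.9 − 22.4 = 1.5
Signs: + − + − − − +
Runs: +×1, −×1, +×1, −×3, +×1 → 5

5 runs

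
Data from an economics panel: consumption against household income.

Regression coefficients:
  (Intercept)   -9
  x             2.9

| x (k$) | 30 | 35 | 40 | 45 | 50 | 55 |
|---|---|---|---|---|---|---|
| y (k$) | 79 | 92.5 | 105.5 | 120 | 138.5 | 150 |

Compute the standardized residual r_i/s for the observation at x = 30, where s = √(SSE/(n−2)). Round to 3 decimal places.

x=30: ŷ = -9 + 2.9·30 = 78; r = 79 − 78 = 1
x=35: ŷ = -9 + 2.9·35 = 92.5; r = 92.5 − 92.5 = 0
x=40: ŷ = -9 + 2.9·40 = 107; r = 105.5 − 107 = -1.5
x=45: ŷ = -9 + 2.9·45 = 121.5; r = 120 − 121.5 = -1.5
x=50: ŷ = -9 + 2.9·50 = 136; r = 138.5 − 136 = 2.5
x=55: ŷ = -9 + 2.9·55 = 150.5; r = 150 − 150.5 = -0.5
SSE = 1 + 0 + 2.25 + 2.25 + 6.25 + 0.25 = 12
s = √(12/4) = 1.73205
r/s = 1 / 1.73205 = 0.577

0.577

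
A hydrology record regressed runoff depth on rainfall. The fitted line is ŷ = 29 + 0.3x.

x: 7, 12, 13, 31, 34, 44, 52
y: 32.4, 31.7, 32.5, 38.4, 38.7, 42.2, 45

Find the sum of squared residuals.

SSE = 3.08

x=7: ŷ = 29 + 0.3·7 = 31.1; r = 32.4 − 31.1 = 1.3
x=12: ŷ = 29 + 0.3·12 = 32.6; r = 31.7 − 32.6 = -0.9
x=13: ŷ = 29 + 0.3·13 = 32.9; r = 32.5 − 32.9 = -0.4
x=31: ŷ = 29 + 0.3·31 = 38.3; r = 38.4 − 38.3 = 0.1
x=34: ŷ = 29 + 0.3·34 = 39.2; r = 38.7 − 39.2 = -0.5
x=44: ŷ = 29 + 0.3·44 = 42.2; r = 42.2 − 42.2 = 0
x=52: ŷ = 29 + 0.3·52 = 44.6; r = 45 − 44.6 = 0.4
SSE = 1.69 + 0.81 + 0.16 + 0.01 + 0.25 + 0 + 0.16 = 3.08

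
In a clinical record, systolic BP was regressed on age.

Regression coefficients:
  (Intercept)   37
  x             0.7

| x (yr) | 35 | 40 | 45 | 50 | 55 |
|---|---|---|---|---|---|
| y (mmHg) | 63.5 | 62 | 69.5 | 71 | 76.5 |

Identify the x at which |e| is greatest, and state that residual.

x=35: ŷ = 37 + 0.7·35 = 61.5; e = 63.5 − 61.5 = 2
x=40: ŷ = 37 + 0.7·40 = 65; e = 62 − 65 = -3
x=45: ŷ = 37 + 0.7·45 = 68.5; e = 69.5 − 68.5 = 1
x=50: ŷ = 37 + 0.7·50 = 72; e = 71 − 72 = -1
x=55: ŷ = 37 + 0.7·55 = 75.5; e = 76.5 − 75.5 = 1
Largest |e| is 3 at x = 40, residual -3.

x = 40, e = -3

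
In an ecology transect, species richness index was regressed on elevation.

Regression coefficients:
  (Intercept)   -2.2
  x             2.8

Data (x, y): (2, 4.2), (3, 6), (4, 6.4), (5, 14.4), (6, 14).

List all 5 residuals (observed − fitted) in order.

0.8, -0.2, -2.6, 2.6, -0.6

x=2: ŷ = -2.2 + 2.8·2 = 3.4; e = 4.2 − 3.4 = 0.8
x=3: ŷ = -2.2 + 2.8·3 = 6.2; e = 6 − 6.2 = -0.2
x=4: ŷ = -2.2 + 2.8·4 = 9; e = 6.4 − 9 = -2.6
x=5: ŷ = -2.2 + 2.8·5 = 11.8; e = 14.4 − 11.8 = 2.6
x=6: ŷ = -2.2 + 2.8·6 = 14.6; e = 14 − 14.6 = -0.6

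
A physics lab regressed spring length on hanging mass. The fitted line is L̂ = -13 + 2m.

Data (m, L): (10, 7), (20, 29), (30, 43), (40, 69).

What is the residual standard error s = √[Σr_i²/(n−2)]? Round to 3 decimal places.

m=10: L̂ = -13 + 2·10 = 7; r = 7 − 7 = 0
m=20: L̂ = -13 + 2·20 = 27; r = 29 − 27 = 2
m=30: L̂ = -13 + 2·30 = 47; r = 43 − 47 = -4
m=40: L̂ = -13 + 2·40 = 67; r = 69 − 67 = 2
SSE = 0 + 4 + 16 + 4 = 24
s = √(24/2) = √12 ≈ 3.464

s = 3.464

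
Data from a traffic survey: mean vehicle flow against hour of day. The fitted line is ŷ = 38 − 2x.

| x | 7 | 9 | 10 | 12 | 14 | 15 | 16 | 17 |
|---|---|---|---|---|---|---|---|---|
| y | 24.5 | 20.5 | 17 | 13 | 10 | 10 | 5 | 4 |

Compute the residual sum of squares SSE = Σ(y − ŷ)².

x=7: ŷ = 38 − 2·7 = 24; e = 24.5 − 24 = 0.5
x=9: ŷ = 38 − 2·9 = 20; e = 20.5 − 20 = 0.5
x=10: ŷ = 38 − 2·10 = 18; e = 17 − 18 = -1
x=12: ŷ = 38 − 2·12 = 14; e = 13 − 14 = -1
x=14: ŷ = 38 − 2·14 = 10; e = 10 − 10 = 0
x=15: ŷ = 38 − 2·15 = 8; e = 10 − 8 = 2
x=16: ŷ = 38 − 2·16 = 6; e = 5 − 6 = -1
x=17: ŷ = 38 − 2·17 = 4; e = 4 − 4 = 0
SSE = 0.25 + 0.25 + 1 + 1 + 0 + 4 + 1 + 0 = 7.5

SSE = 7.5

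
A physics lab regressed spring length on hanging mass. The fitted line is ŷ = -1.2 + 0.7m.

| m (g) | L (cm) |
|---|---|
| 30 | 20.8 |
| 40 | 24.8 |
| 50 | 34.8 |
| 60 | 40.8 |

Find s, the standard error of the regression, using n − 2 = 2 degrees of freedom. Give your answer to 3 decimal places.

m=30: ŷ = -1.2 + 0.7·30 = 19.8; e = 20.8 − 19.8 = 1
m=40: ŷ = -1.2 + 0.7·40 = 26.8; e = 24.8 − 26.8 = -2
m=50: ŷ = -1.2 + 0.7·50 = 33.8; e = 34.8 − 33.8 = 1
m=60: ŷ = -1.2 + 0.7·60 = 40.8; e = 40.8 − 40.8 = 0
SSE = 1 + 4 + 1 + 0 = 6
s = √(6/2) = √3 ≈ 1.732

s = 1.732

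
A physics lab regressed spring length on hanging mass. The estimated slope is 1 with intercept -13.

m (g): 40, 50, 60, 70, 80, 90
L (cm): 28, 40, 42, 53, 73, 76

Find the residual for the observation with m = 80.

ŷ = -13 + 80 = 67
r = 73 − 67 = 6

r = 6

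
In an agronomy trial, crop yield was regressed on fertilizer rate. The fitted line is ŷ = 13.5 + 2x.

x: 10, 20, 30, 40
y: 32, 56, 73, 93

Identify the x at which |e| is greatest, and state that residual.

x = 20, e = 2.5

x=10: ŷ = 13.5 + 2·10 = 33.5; e = 32 − 33.5 = -1.5
x=20: ŷ = 13.5 + 2·20 = 53.5; e = 56 − 53.5 = 2.5
x=30: ŷ = 13.5 + 2·30 = 73.5; e = 73 − 73.5 = -0.5
x=40: ŷ = 13.5 + 2·40 = 93.5; e = 93 − 93.5 = -0.5
Largest |e| is 2.5 at x = 20, residual 2.5.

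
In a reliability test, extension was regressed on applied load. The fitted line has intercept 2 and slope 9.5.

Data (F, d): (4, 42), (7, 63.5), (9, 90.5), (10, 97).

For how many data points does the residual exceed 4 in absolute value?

F=4: d̂ = 2 + 9.5·4 = 40; e = 42 − 40 = 2
F=7: d̂ = 2 + 9.5·7 = 68.5; e = 63.5 − 68.5 = -5
F=9: d̂ = 2 + 9.5·9 = 87.5; e = 90.5 − 87.5 = 3
F=10: d̂ = 2 + 9.5·10 = 97; e = 97 − 97 = 0
|e| > 4: F=7 (|e|=5) → 1

1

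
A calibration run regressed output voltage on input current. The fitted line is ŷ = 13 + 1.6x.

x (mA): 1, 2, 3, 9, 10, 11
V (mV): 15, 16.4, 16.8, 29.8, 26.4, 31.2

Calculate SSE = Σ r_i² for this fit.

x=1: ŷ = 13 + 1.6·1 = 14.6; r = 15 − 14.6 = 0.4
x=2: ŷ = 13 + 1.6·2 = 16.2; r = 16.4 − 16.2 = 0.2
x=3: ŷ = 13 + 1.6·3 = 17.8; r = 16.8 − 17.8 = -1
x=9: ŷ = 13 + 1.6·9 = 27.4; r = 29.8 − 27.4 = 2.4
x=10: ŷ = 13 + 1.6·10 = 29; r = 26.4 − 29 = -2.6
x=11: ŷ = 13 + 1.6·11 = 30.6; r = 31.2 − 30.6 = 0.6
SSE = 0.16 + 0.04 + 1 + 5.76 + 6.76 + 0.36 = 14.08

SSE = 14.08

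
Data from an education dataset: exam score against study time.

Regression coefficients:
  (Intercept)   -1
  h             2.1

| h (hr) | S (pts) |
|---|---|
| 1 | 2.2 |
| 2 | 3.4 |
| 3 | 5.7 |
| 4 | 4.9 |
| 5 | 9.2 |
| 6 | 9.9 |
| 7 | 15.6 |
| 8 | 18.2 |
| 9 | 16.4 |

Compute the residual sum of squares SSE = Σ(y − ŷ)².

h=1: Ŝ = -1 + 2.1·1 = 1.1; r = 2.2 − 1.1 = 1.1
h=2: Ŝ = -1 + 2.1·2 = 3.2; r = 3.4 − 3.2 = 0.2
h=3: Ŝ = -1 + 2.1·3 = 5.3; r = 5.7 − 5.3 = 0.4
h=4: Ŝ = -1 + 2.1·4 = 7.4; r = 4.9 − 7.4 = -2.5
h=5: Ŝ = -1 + 2.1·5 = 9.5; r = 9.2 − 9.5 = -0.3
h=6: Ŝ = -1 + 2.1·6 = 11.6; r = 9.9 − 11.6 = -1.7
h=7: Ŝ = -1 + 2.1·7 = 13.7; r = 15.6 − 13.7 = 1.9
h=8: Ŝ = -1 + 2.1·8 = 15.8; r = 18.2 − 15.8 = 2.4
h=9: Ŝ = -1 + 2.1·9 = 17.9; r = 16.4 − 17.9 = -1.5
SSE = 1.21 + 0.04 + 0.16 + 6.25 + 0.09 + 2.89 + 3.61 + 5.76 + 2.25 = 22.26

SSE = 22.26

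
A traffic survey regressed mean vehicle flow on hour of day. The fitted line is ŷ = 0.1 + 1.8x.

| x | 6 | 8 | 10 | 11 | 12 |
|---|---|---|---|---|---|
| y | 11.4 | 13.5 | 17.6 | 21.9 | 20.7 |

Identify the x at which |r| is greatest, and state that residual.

x = 11, r = 2

x=6: ŷ = 0.1 + 1.8·6 = 10.9; r = 11.4 − 10.9 = 0.5
x=8: ŷ = 0.1 + 1.8·8 = 14.5; r = 13.5 − 14.5 = -1
x=10: ŷ = 0.1 + 1.8·10 = 18.1; r = 17.6 − 18.1 = -0.5
x=11: ŷ = 0.1 + 1.8·11 = 19.9; r = 21.9 − 19.9 = 2
x=12: ŷ = 0.1 + 1.8·12 = 21.7; r = 20.7 − 21.7 = -1
Largest |r| is 2 at x = 11, residual 2.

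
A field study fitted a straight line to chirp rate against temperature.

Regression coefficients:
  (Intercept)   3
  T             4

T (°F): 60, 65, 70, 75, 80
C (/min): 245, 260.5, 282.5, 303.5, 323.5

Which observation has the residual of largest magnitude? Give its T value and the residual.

T = 65, r = -2.5

T=60: Ĉ = 3 + 4·60 = 243; r = 245 − 243 = 2
T=65: Ĉ = 3 + 4·65 = 263; r = 260.5 − 263 = -2.5
T=70: Ĉ = 3 + 4·70 = 283; r = 282.5 − 283 = -0.5
T=75: Ĉ = 3 + 4·75 = 303; r = 303.5 − 303 = 0.5
T=80: Ĉ = 3 + 4·80 = 323; r = 323.5 − 323 = 0.5
Largest |r| is 2.5 at T = 65, residual -2.5.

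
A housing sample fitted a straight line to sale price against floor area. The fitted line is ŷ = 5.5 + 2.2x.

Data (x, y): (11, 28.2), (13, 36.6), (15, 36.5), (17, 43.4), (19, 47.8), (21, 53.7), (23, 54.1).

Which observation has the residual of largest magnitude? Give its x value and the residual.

x = 13, e = 2.5

x=11: ŷ = 5.5 + 2.2·11 = 29.7; e = 28.2 − 29.7 = -1.5
x=13: ŷ = 5.5 + 2.2·13 = 34.1; e = 36.6 − 34.1 = 2.5
x=15: ŷ = 5.5 + 2.2·15 = 38.5; e = 36.5 − 38.5 = -2
x=17: ŷ = 5.5 + 2.2·17 = 42.9; e = 43.4 − 42.9 = 0.5
x=19: ŷ = 5.5 + 2.2·19 = 47.3; e = 47.8 − 47.3 = 0.5
x=21: ŷ = 5.5 + 2.2·21 = 51.7; e = 53.7 − 51.7 = 2
x=23: ŷ = 5.5 + 2.2·23 = 56.1; e = 54.1 − 56.1 = -2
Largest |e| is 2.5 at x = 13, residual 2.5.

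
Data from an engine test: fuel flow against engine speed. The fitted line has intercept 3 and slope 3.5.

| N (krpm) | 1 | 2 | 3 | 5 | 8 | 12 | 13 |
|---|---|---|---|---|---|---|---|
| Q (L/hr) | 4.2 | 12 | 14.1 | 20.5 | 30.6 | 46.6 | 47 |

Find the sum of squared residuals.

N=1: Q̂ = 3 + 3.5·1 = 6.5; r = 4.2 − 6.5 = -2.3
N=2: Q̂ = 3 + 3.5·2 = 10; r = 12 − 10 = 2
N=3: Q̂ = 3 + 3.5·3 = 13.5; r = 14.1 − 13.5 = 0.6
N=5: Q̂ = 3 + 3.5·5 = 20.5; r = 20.5 − 20.5 = 0
N=8: Q̂ = 3 + 3.5·8 = 31; r = 30.6 − 31 = -0.4
N=12: Q̂ = 3 + 3.5·12 = 45; r = 46.6 − 45 = 1.6
N=13: Q̂ = 3 + 3.5·13 = 48.5; r = 47 − 48.5 = -1.5
SSE = 5.29 + 4 + 0.36 + 0 + 0.16 + 2.56 + 2.25 = 14.62

SSE = 14.62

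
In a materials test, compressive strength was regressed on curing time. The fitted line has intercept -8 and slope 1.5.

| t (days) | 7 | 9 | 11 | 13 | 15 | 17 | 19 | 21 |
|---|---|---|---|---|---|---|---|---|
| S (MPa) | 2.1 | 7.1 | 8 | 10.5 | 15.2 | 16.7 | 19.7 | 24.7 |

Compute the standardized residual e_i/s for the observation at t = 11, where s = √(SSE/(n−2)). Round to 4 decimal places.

t=7: ŷ = -8 + 1.5·7 = 2.5; e = 2.1 − 2.5 = -0.4
t=9: ŷ = -8 + 1.5·9 = 5.5; e = 7.1 − 5.5 = 1.6
t=11: ŷ = -8 + 1.5·11 = 8.5; e = 8 − 8.5 = -0.5
t=13: ŷ = -8 + 1.5·13 = 11.5; e = 10.5 − 11.5 = -1
t=15: ŷ = -8 + 1.5·15 = 14.5; e = 15.2 − 14.5 = 0.7
t=17: ŷ = -8 + 1.5·17 = 17.5; e = 16.7 − 17.5 = -0.8
t=19: ŷ = -8 + 1.5·19 = 20.5; e = 19.7 − 20.5 = -0.8
t=21: ŷ = -8 + 1.5·21 = 23.5; e = 24.7 − 23.5 = 1.2
SSE = 0.16 + 2.56 + 0.25 + 1 + 0.49 + 0.64 + 0.64 + 1.44 = 7.18
s = √(7.18/6) = 1.09392
e/s = -0.5 / 1.09392 = -0.4571

-0.4571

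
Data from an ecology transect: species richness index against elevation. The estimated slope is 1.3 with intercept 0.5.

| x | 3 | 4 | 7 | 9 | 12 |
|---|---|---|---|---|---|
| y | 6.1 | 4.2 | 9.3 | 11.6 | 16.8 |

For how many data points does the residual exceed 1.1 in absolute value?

2

x=3: ŷ = 0.5 + 1.3·3 = 4.4; r = 6.1 − 4.4 = 1.7
x=4: ŷ = 0.5 + 1.3·4 = 5.7; r = 4.2 − 5.7 = -1.5
x=7: ŷ = 0.5 + 1.3·7 = 9.6; r = 9.3 − 9.6 = -0.3
x=9: ŷ = 0.5 + 1.3·9 = 12.2; r = 11.6 − 12.2 = -0.6
x=12: ŷ = 0.5 + 1.3·12 = 16.1; r = 16.8 − 16.1 = 0.7
|r| > 1.1: x=3 (|r|=1.7), x=4 (|r|=1.5) → 2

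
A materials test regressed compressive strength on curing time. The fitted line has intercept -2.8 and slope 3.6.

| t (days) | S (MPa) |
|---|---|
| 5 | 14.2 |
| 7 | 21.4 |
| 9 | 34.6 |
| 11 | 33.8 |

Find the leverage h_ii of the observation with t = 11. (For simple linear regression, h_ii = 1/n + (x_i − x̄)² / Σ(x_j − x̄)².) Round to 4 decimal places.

t̄ = (5 + 7 + 9 + 11)/4 = 8
Σ(t − t̄)² = 9 + 1 + 1 + 9 = 20
h = 1/4 + (3)²/20 = 0.25 + 0.45 = 0.7000

h = 0.7000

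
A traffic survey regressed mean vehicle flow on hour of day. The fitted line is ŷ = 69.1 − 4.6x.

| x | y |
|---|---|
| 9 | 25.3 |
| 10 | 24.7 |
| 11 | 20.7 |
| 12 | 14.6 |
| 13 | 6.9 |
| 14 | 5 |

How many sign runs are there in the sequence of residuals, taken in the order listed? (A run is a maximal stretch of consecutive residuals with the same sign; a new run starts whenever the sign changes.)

x=9: ŷ = 69.1 − 4.6·9 = 27.7; r = 25.3 − 27.7 = -2.4
x=10: ŷ = 69.1 − 4.6·10 = 23.1; r = 24.7 − 23.1 = 1.6
x=11: ŷ = 69.1 − 4.6·11 = 18.5; r = 20.7 − 18.5 = 2.2
x=12: ŷ = 69.1 − 4.6·12 = 13.9; r = 14.6 − 13.9 = 0.7
x=13: ŷ = 69.1 − 4.6·13 = 9.3; r = 6.9 − 9.3 = -2.4
x=14: ŷ = 69.1 − 4.6·14 = 4.7; r = 5 − 4.7 = 0.3
Signs: − + + + − +
Runs: −×1, +×3, −×1, +×1 → 4

4 runs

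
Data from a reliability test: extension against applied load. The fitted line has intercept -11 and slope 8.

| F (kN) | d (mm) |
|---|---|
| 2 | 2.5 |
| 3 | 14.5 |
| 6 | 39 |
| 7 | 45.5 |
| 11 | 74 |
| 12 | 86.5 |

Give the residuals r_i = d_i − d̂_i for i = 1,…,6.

-2.5, 1.5, 2, 0.5, -3, 1.5

F=2: d̂ = -11 + 8·2 = 5; r = 2.5 − 5 = -2.5
F=3: d̂ = -11 + 8·3 = 13; r = 14.5 − 13 = 1.5
F=6: d̂ = -11 + 8·6 = 37; r = 39 − 37 = 2
F=7: d̂ = -11 + 8·7 = 45; r = 45.5 − 45 = 0.5
F=11: d̂ = -11 + 8·11 = 77; r = 74 − 77 = -3
F=12: d̂ = -11 + 8·12 = 85; r = 86.5 − 85 = 1.5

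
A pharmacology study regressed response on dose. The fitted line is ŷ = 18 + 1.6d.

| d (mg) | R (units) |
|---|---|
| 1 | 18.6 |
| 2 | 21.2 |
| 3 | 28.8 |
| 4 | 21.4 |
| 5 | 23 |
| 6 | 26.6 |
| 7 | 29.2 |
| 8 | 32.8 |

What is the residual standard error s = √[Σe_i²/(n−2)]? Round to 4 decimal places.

s = 3.1623

d=1: ŷ = 18 + 1.6·1 = 19.6; e = 18.6 − 19.6 = -1
d=2: ŷ = 18 + 1.6·2 = 21.2; e = 21.2 − 21.2 = 0
d=3: ŷ = 18 + 1.6·3 = 22.8; e = 28.8 − 22.8 = 6
d=4: ŷ = 18 + 1.6·4 = 24.4; e = 21.4 − 24.4 = -3
d=5: ŷ = 18 + 1.6·5 = 26; e = 23 − 26 = -3
d=6: ŷ = 18 + 1.6·6 = 27.6; e = 26.6 − 27.6 = -1
d=7: ŷ = 18 + 1.6·7 = 29.2; e = 29.2 − 29.2 = 0
d=8: ŷ = 18 + 1.6·8 = 30.8; e = 32.8 − 30.8 = 2
SSE = 1 + 0 + 36 + 9 + 9 + 1 + 0 + 4 = 60
s = √(60/6) = √10 ≈ 3.1623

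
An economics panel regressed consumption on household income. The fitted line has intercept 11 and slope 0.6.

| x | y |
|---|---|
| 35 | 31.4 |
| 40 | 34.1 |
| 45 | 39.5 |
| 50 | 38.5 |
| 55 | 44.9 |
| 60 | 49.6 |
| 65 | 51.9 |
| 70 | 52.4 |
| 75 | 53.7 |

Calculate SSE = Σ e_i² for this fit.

SSE = 26.5

x=35: ŷ = 11 + 0.6·35 = 32; e = 31.4 − 32 = -0.6
x=40: ŷ = 11 + 0.6·40 = 35; e = 34.1 − 35 = -0.9
x=45: ŷ = 11 + 0.6·45 = 38; e = 39.5 − 38 = 1.5
x=50: ŷ = 11 + 0.6·50 = 41; e = 38.5 − 41 = -2.5
x=55: ŷ = 11 + 0.6·55 = 44; e = 44.9 − 44 = 0.9
x=60: ŷ = 11 + 0.6·60 = 47; e = 49.6 − 47 = 2.6
x=65: ŷ = 11 + 0.6·65 = 50; e = 51.9 − 50 = 1.9
x=70: ŷ = 11 + 0.6·70 = 53; e = 52.4 − 53 = -0.6
x=75: ŷ = 11 + 0.6·75 = 56; e = 53.7 − 56 = -2.3
SSE = 0.36 + 0.81 + 2.25 + 6.25 + 0.81 + 6.76 + 3.61 + 0.36 + 5.29 = 26.5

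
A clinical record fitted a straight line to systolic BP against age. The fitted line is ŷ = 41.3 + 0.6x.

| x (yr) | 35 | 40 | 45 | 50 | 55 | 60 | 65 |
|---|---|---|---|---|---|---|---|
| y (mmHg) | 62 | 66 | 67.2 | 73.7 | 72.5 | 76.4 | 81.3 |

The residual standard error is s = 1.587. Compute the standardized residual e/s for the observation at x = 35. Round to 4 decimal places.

-0.1890

ŷ = 41.3 + 0.6·35 = 62.3
e = 62 − 62.3 = -0.3
e/s = -0.3 / 1.587 = -0.1890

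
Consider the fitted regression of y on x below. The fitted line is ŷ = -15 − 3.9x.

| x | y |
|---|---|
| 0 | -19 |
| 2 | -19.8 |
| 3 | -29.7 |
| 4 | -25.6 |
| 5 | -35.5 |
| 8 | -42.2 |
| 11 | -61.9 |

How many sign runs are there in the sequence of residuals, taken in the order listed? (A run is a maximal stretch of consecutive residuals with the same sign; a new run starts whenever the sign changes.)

7 runs

x=0: ŷ = -15 − 3.9·0 = -15; r = -19 − (-15) = -4
x=2: ŷ = -15 − 3.9·2 = -22.8; r = -19.8 − (-22.8) = 3
x=3: ŷ = -15 − 3.9·3 = -26.7; r = -29.7 − (-26.7) = -3
x=4: ŷ = -15 − 3.9·4 = -30.6; r = -25.6 − (-30.6) = 5
x=5: ŷ = -15 − 3.9·5 = -34.5; r = -35.5 − (-34.5) = -1
x=8: ŷ = -15 − 3.9·8 = -46.2; r = -42.2 − (-46.2) = 4
x=11: ŷ = -15 − 3.9·11 = -57.9; r = -61.9 − (-57.9) = -4
Signs: − + − + − + −
Runs: −×1, +×1, −×1, +×1, −×1, +×1, −×1 → 7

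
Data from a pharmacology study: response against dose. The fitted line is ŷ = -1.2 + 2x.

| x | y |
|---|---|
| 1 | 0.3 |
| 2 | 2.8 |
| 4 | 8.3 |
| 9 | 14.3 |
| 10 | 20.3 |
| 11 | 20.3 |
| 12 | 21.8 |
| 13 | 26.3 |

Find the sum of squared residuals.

SSE = 14.5

x=1: ŷ = -1.2 + 2·1 = 0.8; e = 0.3 − 0.8 = -0.5
x=2: ŷ = -1.2 + 2·2 = 2.8; e = 2.8 − 2.8 = 0
x=4: ŷ = -1.2 + 2·4 = 6.8; e = 8.3 − 6.8 = 1.5
x=9: ŷ = -1.2 + 2·9 = 16.8; e = 14.3 − 16.8 = -2.5
x=10: ŷ = -1.2 + 2·10 = 18.8; e = 20.3 − 18.8 = 1.5
x=11: ŷ = -1.2 + 2·11 = 20.8; e = 20.3 − 20.8 = -0.5
x=12: ŷ = -1.2 + 2·12 = 22.8; e = 21.8 − 22.8 = -1
x=13: ŷ = -1.2 + 2·13 = 24.8; e = 26.3 − 24.8 = 1.5
SSE = 0.25 + 0 + 2.25 + 6.25 + 2.25 + 0.25 + 1 + 2.25 = 14.5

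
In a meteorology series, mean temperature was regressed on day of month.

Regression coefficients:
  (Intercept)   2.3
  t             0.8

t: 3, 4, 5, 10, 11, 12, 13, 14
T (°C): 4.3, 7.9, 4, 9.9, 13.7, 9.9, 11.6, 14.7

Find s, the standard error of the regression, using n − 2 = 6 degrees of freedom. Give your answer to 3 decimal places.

t=3: ŷ = 2.3 + 0.8·3 = 4.7; r = 4.3 − 4.7 = -0.4
t=4: ŷ = 2.3 + 0.8·4 = 5.5; r = 7.9 − 5.5 = 2.4
t=5: ŷ = 2.3 + 0.8·5 = 6.3; r = 4 − 6.3 = -2.3
t=10: ŷ = 2.3 + 0.8·10 = 10.3; r = 9.9 − 10.3 = -0.4
t=11: ŷ = 2.3 + 0.8·11 = 11.1; r = 13.7 − 11.1 = 2.6
t=12: ŷ = 2.3 + 0.8·12 = 11.9; r = 9.9 − 11.9 = -2
t=13: ŷ = 2.3 + 0.8·13 = 12.7; r = 11.6 − 12.7 = -1.1
t=14: ŷ = 2.3 + 0.8·14 = 13.5; r = 14.7 − 13.5 = 1.2
SSE = 0.16 + 5.76 + 5.29 + 0.16 + 6.76 + 4 + 1.21 + 1.44 = 24.78
s = √(24.78/6) = √4.13 ≈ 2.032

s = 2.032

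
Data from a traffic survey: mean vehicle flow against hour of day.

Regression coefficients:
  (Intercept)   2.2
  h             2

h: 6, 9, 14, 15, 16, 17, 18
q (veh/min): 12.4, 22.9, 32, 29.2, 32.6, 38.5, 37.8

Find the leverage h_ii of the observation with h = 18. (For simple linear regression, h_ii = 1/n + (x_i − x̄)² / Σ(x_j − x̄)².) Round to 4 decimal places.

h = 0.3095

h̄ = (6 + 9 + 14 + 15 + 16 + 17 + 18)/7 = 13.5714
Σ(h − h̄)² = 57.3265 + 20.898 + 0.183673 + 2.04082 + 5.89796 + 11.7551 + 19.6122 = 117.714
h = 1/7 + (4.42857)²/117.714 = 0.142857 + 0.166609 = 0.3095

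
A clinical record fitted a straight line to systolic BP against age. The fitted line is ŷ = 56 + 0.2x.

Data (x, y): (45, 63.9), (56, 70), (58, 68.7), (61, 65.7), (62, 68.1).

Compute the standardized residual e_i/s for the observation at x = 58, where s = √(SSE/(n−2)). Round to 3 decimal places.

x=45: ŷ = 56 + 0.2·45 = 65; e = 63.9 − 65 = -1.1
x=56: ŷ = 56 + 0.2·56 = 67.2; e = 70 − 67.2 = 2.8
x=58: ŷ = 56 + 0.2·58 = 67.6; e = 68.7 − 67.6 = 1.1
x=61: ŷ = 56 + 0.2·61 = 68.2; e = 65.7 − 68.2 = -2.5
x=62: ŷ = 56 + 0.2·62 = 68.4; e = 68.1 − 68.4 = -0.3
SSE = 1.21 + 7.84 + 1.21 + 6.25 + 0.09 = 16.6
s = √(16.6/3) = 2.3523
e/s = 1.1 / 2.3523 = 0.468

0.468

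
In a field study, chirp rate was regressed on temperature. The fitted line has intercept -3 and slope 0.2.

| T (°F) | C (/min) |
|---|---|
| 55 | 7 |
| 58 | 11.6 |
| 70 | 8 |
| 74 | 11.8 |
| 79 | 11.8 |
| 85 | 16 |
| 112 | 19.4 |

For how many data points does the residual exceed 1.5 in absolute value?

3

T=55: ŷ = -3 + 0.2·55 = 8; e = 7 − 8 = -1
T=58: ŷ = -3 + 0.2·58 = 8.6; e = 11.6 − 8.6 = 3
T=70: ŷ = -3 + 0.2·70 = 11; e = 8 − 11 = -3
T=74: ŷ = -3 + 0.2·74 = 11.8; e = 11.8 − 11.8 = 0
T=79: ŷ = -3 + 0.2·79 = 12.8; e = 11.8 − 12.8 = -1
T=85: ŷ = -3 + 0.2·85 = 14; e = 16 − 14 = 2
T=112: ŷ = -3 + 0.2·112 = 19.4; e = 19.4 − 19.4 = 0
|e| > 1.5: T=58 (|e|=3), T=70 (|e|=3), T=85 (|e|=2) → 3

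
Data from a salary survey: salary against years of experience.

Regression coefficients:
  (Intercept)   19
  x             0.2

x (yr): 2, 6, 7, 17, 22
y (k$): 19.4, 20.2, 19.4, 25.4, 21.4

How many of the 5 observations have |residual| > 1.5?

x=2: ŷ = 19 + 0.2·2 = 19.4; r = 19.4 − 19.4 = 0
x=6: ŷ = 19 + 0.2·6 = 20.2; r = 20.2 − 20.2 = 0
x=7: ŷ = 19 + 0.2·7 = 20.4; r = 19.4 − 20.4 = -1
x=17: ŷ = 19 + 0.2·17 = 22.4; r = 25.4 − 22.4 = 3
x=22: ŷ = 19 + 0.2·22 = 23.4; r = 21.4 − 23.4 = -2
|r| > 1.5: x=17 (|r|=3), x=22 (|r|=2) → 2

2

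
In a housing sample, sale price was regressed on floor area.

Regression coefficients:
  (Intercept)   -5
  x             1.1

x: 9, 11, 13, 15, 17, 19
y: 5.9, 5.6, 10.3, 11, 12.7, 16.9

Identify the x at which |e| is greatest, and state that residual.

x = 11, e = -1.5

x=9: ŷ = -5 + 1.1·9 = 4.9; e = 5.9 − 4.9 = 1
x=11: ŷ = -5 + 1.1·11 = 7.1; e = 5.6 − 7.1 = -1.5
x=13: ŷ = -5 + 1.1·13 = 9.3; e = 10.3 − 9.3 = 1
x=15: ŷ = -5 + 1.1·15 = 11.5; e = 11 − 11.5 = -0.5
x=17: ŷ = -5 + 1.1·17 = 13.7; e = 12.7 − 13.7 = -1
x=19: ŷ = -5 + 1.1·19 = 15.9; e = 16.9 − 15.9 = 1
Largest |e| is 1.5 at x = 11, residual -1.5.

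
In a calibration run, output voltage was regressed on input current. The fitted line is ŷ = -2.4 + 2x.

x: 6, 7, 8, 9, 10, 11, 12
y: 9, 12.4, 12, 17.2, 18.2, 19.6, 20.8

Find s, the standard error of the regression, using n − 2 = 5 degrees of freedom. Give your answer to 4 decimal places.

x=6: ŷ = -2.4 + 2·6 = 9.6; e = 9 − 9.6 = -0.6
x=7: ŷ = -2.4 + 2·7 = 11.6; e = 12.4 − 11.6 = 0.8
x=8: ŷ = -2.4 + 2·8 = 13.6; e = 12 − 13.6 = -1.6
x=9: ŷ = -2.4 + 2·9 = 15.6; e = 17.2 − 15.6 = 1.6
x=10: ŷ = -2.4 + 2·10 = 17.6; e = 18.2 − 17.6 = 0.6
x=11: ŷ = -2.4 + 2·11 = 19.6; e = 19.6 − 19.6 = 0
x=12: ŷ = -2.4 + 2·12 = 21.6; e = 20.8 − 21.6 = -0.8
SSE = 0.36 + 0.64 + 2.56 + 2.56 + 0.36 + 0 + 0.64 = 7.12
s = √(7.12/5) = √1.424 ≈ 1.1933

s = 1.1933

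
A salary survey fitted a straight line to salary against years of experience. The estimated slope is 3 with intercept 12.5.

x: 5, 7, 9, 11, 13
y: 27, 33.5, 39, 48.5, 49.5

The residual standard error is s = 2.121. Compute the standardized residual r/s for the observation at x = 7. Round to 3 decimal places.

ŷ = 12.5 + 3·7 = 33.5
r = 33.5 − 33.5 = 0
r/s = 0 / 2.121 = 0.000

0.000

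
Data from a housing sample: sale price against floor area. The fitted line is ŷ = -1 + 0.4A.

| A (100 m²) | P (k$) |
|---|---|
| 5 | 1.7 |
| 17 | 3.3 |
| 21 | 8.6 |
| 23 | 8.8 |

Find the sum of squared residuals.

SSE = 8.54

A=5: ŷ = -1 + 0.4·5 = 1; e = 1.7 − 1 = 0.7
A=17: ŷ = -1 + 0.4·17 = 5.8; e = 3.3 − 5.8 = -2.5
A=21: ŷ = -1 + 0.4·21 = 7.4; e = 8.6 − 7.4 = 1.2
A=23: ŷ = -1 + 0.4·23 = 8.2; e = 8.8 − 8.2 = 0.6
SSE = 0.49 + 6.25 + 1.44 + 0.36 = 8.54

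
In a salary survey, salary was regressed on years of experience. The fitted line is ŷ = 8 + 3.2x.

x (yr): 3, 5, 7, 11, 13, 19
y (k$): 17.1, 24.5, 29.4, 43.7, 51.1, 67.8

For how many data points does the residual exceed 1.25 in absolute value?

1

x=3: ŷ = 8 + 3.2·3 = 17.6; r = 17.1 − 17.6 = -0.5
x=5: ŷ = 8 + 3.2·5 = 24; r = 24.5 − 24 = 0.5
x=7: ŷ = 8 + 3.2·7 = 30.4; r = 29.4 − 30.4 = -1
x=11: ŷ = 8 + 3.2·11 = 43.2; r = 43.7 − 43.2 = 0.5
x=13: ŷ = 8 + 3.2·13 = 49.6; r = 51.1 − 49.6 = 1.5
x=19: ŷ = 8 + 3.2·19 = 68.8; r = 67.8 − 68.8 = -1
|r| > 1.25: x=13 (|r|=1.5) → 1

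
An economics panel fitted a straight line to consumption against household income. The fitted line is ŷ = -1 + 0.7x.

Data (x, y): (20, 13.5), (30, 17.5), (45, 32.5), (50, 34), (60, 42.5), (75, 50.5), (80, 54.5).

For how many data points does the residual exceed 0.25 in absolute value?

6

x=20: ŷ = -1 + 0.7·20 = 13; r = 13.5 − 13 = 0.5
x=30: ŷ = -1 + 0.7·30 = 20; r = 17.5 − 20 = -2.5
x=45: ŷ = -1 + 0.7·45 = 30.5; r = 32.5 − 30.5 = 2
x=50: ŷ = -1 + 0.7·50 = 34; r = 34 − 34 = 0
x=60: ŷ = -1 + 0.7·60 = 41; r = 42.5 − 41 = 1.5
x=75: ŷ = -1 + 0.7·75 = 51.5; r = 50.5 − 51.5 = -1
x=80: ŷ = -1 + 0.7·80 = 55; r = 54.5 − 55 = -0.5
|r| > 0.25: x=20 (|r|=0.5), x=30 (|r|=2.5), x=45 (|r|=2), x=60 (|r|=1.5), x=75 (|r|=1), x=80 (|r|=0.5) → 6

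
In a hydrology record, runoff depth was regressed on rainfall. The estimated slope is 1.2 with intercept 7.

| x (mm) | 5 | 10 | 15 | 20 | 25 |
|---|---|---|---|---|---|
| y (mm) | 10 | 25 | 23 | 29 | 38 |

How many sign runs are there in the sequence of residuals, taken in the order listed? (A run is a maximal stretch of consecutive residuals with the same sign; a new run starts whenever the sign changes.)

4 runs

x=5: ŷ = 7 + 1.2·5 = 13; r = 10 − 13 = -3
x=10: ŷ = 7 + 1.2·10 = 19; r = 25 − 19 = 6
x=15: ŷ = 7 + 1.2·15 = 25; r = 23 − 25 = -2
x=20: ŷ = 7 + 1.2·20 = 31; r = 29 − 31 = -2
x=25: ŷ = 7 + 1.2·25 = 37; r = 38 − 37 = 1
Signs: − + − − +
Runs: −×1, +×1, −×2, +×1 → 4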